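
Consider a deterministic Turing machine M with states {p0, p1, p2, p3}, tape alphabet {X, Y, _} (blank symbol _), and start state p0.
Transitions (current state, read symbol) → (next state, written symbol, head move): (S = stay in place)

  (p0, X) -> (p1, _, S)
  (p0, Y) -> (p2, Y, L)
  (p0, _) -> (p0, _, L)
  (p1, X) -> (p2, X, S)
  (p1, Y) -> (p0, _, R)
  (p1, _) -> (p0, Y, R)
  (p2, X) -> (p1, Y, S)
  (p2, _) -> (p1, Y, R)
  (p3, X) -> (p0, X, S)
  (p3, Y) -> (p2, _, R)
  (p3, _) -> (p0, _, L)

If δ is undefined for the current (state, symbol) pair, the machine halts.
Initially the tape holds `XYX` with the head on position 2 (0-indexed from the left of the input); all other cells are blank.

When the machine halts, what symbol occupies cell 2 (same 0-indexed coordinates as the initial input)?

p0 | XY[X]_   read X → write _, move S, go to p1
p1 | XY[_]_   read _ → write Y, move R, go to p0
p0 | XYY[_]   read _ → write _, move L, go to p0
p0 | XY[Y]_   read Y → write Y, move L, go to p2
p2 | X[Y]Y_
Cell 2 holds Y when M halts.

Y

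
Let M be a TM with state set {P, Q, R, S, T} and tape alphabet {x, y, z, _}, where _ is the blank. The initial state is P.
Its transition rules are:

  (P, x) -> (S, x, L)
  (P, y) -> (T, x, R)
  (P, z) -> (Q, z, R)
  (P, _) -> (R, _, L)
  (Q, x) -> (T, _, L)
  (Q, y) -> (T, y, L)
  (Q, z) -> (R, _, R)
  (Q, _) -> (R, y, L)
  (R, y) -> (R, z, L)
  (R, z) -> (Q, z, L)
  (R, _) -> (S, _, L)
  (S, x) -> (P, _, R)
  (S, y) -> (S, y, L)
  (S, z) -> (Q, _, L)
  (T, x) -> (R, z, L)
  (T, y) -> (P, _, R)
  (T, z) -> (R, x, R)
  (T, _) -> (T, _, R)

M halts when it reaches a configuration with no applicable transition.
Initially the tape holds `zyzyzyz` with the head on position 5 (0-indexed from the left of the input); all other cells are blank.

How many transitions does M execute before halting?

P | zyzyz[y]z_   read y → write x, move R, go to T
T | zyzyzx[z]_   read z → write x, move R, go to R
R | zyzyzxx[_]   read _ → write _, move L, go to S
S | zyzyzx[x]_   read x → write _, move R, go to P
P | zyzyzx_[_]   read _ → write _, move L, go to R
R | zyzyzx[_]_   read _ → write _, move L, go to S
S | zyzyz[x]__   read x → write _, move R, go to P
P | zyzyz_[_]_   read _ → write _, move L, go to R
R | zyzyz[_]__   read _ → write _, move L, go to S
S | zyzy[z]___   read z → write _, move L, go to Q
Q | zyz[y]____   read y → write y, move L, go to T
T | zy[z]y____   read z → write x, move R, go to R
R | zyx[y]____   read y → write z, move L, go to R
R | zy[x]z____
M halts after 13 transitions.

13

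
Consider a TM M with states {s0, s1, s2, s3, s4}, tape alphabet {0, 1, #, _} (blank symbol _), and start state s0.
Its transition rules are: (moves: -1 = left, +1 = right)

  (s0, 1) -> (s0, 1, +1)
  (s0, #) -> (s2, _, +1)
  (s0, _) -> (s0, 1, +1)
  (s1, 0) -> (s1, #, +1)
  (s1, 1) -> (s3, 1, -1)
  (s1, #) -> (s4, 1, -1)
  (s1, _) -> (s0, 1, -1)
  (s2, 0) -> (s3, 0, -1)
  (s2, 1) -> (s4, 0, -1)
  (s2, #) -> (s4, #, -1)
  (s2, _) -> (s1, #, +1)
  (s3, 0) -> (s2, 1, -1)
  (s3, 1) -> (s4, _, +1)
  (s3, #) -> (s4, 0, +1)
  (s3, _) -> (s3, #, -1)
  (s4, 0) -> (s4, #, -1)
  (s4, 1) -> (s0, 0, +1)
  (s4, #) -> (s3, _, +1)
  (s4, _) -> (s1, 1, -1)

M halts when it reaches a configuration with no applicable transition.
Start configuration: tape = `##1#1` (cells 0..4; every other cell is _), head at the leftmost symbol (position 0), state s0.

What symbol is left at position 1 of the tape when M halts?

s0 | __[#]#1#1   read # → write _, move +1, go to s2
s2 | ___[#]1#1   read # → write #, move -1, go to s4
s4 | __[_]#1#1   read _ → write 1, move -1, go to s1
s1 | _[_]1#1#1   read _ → write 1, move -1, go to s0
s0 | [_]11#1#1   read _ → write 1, move +1, go to s0
s0 | 1[1]1#1#1   read 1 → write 1, move +1, go to s0
s0 | 11[1]#1#1   read 1 → write 1, move +1, go to s0
s0 | 111[#]1#1   read # → write _, move +1, go to s2
s2 | 111_[1]#1   read 1 → write 0, move -1, go to s4
s4 | 111[_]0#1   read _ → write 1, move -1, go to s1
s1 | 11[1]10#1   read 1 → write 1, move -1, go to s3
s3 | 1[1]110#1   read 1 → write _, move +1, go to s4
s4 | 1_[1]10#1   read 1 → write 0, move +1, go to s0
s0 | 1_0[1]0#1   read 1 → write 1, move +1, go to s0
s0 | 1_01[0]#1
Cell 1 holds 1 when M halts.

1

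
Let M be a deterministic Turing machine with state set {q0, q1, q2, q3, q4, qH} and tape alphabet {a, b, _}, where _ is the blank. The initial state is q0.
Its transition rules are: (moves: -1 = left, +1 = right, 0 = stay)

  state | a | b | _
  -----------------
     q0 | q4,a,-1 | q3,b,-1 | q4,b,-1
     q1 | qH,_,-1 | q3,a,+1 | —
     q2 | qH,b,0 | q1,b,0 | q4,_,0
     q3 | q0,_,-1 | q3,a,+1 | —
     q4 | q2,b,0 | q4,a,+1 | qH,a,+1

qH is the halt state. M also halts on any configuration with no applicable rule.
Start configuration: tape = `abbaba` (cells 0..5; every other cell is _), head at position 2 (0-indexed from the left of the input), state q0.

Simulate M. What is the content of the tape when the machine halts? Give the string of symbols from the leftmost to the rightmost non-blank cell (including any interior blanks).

aa___ba

q0 | _ab[b]aba   read b → write b, move -1, go to q3
q3 | _a[b]baba   read b → write a, move +1, go to q3
q3 | _aa[b]aba   read b → write a, move +1, go to q3
q3 | _aaa[a]ba   read a → write _, move -1, go to q0
q0 | _aa[a]_ba   read a → write a, move -1, go to q4
q4 | _a[a]a_ba   read a → write b, move 0, go to q2
q2 | _a[b]a_ba   read b → write b, move 0, go to q1
q1 | _a[b]a_ba   read b → write a, move +1, go to q3
q3 | _aa[a]_ba   read a → write _, move -1, go to q0
q0 | _a[a]__ba   read a → write a, move -1, go to q4
q4 | _[a]a__ba   read a → write b, move 0, go to q2
q2 | _[b]a__ba   read b → write b, move 0, go to q1
q1 | _[b]a__ba   read b → write a, move +1, go to q3
q3 | _a[a]__ba   read a → write _, move -1, go to q0
q0 | _[a]___ba   read a → write a, move -1, go to q4
q4 | [_]a___ba   read _ → write a, move +1, go to qH
qH | a[a]___ba
The non-blank tape span at halt is aa___ba.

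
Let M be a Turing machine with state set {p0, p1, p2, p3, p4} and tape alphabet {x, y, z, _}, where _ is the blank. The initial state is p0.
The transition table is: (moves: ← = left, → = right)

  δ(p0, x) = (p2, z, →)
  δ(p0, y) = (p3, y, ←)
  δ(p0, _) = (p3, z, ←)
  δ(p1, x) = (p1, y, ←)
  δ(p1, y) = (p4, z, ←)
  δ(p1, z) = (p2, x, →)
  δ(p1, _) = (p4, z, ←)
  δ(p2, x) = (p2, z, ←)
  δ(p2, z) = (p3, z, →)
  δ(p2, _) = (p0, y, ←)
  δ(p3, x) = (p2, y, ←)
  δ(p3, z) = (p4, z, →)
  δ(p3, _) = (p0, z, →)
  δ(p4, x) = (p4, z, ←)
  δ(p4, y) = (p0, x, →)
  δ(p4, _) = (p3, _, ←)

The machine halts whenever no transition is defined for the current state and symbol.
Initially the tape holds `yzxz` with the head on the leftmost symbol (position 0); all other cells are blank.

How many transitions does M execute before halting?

5

state=p0 head=0 tape=_[y]zxz   (p0,y)→(p3,y,←)
state=p3 head=-1 tape=[_]yzxz   (p3,_)→(p0,z,→)
state=p0 head=0 tape=z[y]zxz   (p0,y)→(p3,y,←)
state=p3 head=-1 tape=[z]yzxz   (p3,z)→(p4,z,→)
state=p4 head=0 tape=z[y]zxz   (p4,y)→(p0,x,→)
state=p0 head=1 tape=zx[z]xz
M halts after 5 transitions.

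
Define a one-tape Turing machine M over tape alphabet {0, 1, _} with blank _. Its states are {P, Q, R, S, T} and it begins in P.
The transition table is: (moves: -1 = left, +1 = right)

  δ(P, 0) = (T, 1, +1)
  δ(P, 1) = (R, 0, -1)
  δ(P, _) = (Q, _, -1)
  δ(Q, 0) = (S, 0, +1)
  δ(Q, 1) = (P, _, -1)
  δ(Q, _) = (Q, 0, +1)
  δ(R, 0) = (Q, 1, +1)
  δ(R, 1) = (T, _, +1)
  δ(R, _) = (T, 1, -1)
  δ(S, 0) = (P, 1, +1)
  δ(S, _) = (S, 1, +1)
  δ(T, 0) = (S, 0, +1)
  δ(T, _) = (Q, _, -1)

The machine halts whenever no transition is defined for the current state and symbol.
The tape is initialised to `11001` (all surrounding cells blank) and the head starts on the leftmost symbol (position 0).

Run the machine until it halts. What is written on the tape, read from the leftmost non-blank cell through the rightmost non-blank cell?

P | _____[1]1001   read 1 → write 0, move -1, go to R
R | ____[_]01001   read _ → write 1, move -1, go to T
T | ___[_]101001   read _ → write _, move -1, go to Q
Q | __[_]_101001   read _ → write 0, move +1, go to Q
Q | __0[_]101001   read _ → write 0, move +1, go to Q
Q | __00[1]01001   read 1 → write _, move -1, go to P
P | __0[0]_01001   read 0 → write 1, move +1, go to T
T | __01[_]01001   read _ → write _, move -1, go to Q
Q | __0[1]_01001   read 1 → write _, move -1, go to P
P | __[0]__01001   read 0 → write 1, move +1, go to T
T | __1[_]_01001   read _ → write _, move -1, go to Q
Q | __[1]__01001   read 1 → write _, move -1, go to P
P | _[_]___01001   read _ → write _, move -1, go to Q
Q | [_]____01001   read _ → write 0, move +1, go to Q
Q | 0[_]___01001   read _ → write 0, move +1, go to Q
Q | 00[_]__01001   read _ → write 0, move +1, go to Q
Q | 000[_]_01001   read _ → write 0, move +1, go to Q
Q | 0000[_]01001   read _ → write 0, move +1, go to Q
Q | 00000[0]1001   read 0 → write 0, move +1, go to S
S | 000000[1]001
The non-blank tape span at halt is 0000001001.

0000001001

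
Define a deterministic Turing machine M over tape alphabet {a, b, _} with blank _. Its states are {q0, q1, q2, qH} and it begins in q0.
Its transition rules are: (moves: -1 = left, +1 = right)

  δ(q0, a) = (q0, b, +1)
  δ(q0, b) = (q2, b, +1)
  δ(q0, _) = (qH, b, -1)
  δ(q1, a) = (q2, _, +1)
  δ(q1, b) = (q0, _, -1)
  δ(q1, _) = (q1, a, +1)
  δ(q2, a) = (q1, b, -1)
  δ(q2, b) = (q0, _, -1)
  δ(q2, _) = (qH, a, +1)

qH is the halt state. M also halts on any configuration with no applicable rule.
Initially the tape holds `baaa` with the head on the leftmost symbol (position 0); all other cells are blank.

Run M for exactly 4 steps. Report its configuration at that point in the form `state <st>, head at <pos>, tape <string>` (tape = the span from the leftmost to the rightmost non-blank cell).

state qH, head at -2, tape b_baa

state=q0 head=0 tape=__[b]aaa   (q0,b)→(q2,b,+1)
state=q2 head=1 tape=__b[a]aa   (q2,a)→(q1,b,-1)
state=q1 head=0 tape=__[b]baa   (q1,b)→(q0,_,-1)
state=q0 head=-1 tape=_[_]_baa   (q0,_)→(qH,b,-1)
state=qH head=-2 tape=[_]b_baa
After 4 steps: state qH, head at -2, tape b_baa.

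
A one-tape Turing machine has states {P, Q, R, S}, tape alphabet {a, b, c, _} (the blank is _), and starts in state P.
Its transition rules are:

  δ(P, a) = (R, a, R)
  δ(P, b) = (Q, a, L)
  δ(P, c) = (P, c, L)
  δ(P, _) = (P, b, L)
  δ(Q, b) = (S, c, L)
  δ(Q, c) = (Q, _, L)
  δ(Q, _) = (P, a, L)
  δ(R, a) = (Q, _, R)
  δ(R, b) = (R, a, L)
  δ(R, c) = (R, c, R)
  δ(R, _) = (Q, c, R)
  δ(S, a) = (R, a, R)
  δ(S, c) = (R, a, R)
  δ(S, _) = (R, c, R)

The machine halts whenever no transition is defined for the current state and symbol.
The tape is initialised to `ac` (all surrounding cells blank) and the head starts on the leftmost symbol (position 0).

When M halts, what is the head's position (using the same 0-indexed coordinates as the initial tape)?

P | [a]c___   read a → write a, move R, go to R
R | a[c]___   read c → write c, move R, go to R
R | ac[_]__   read _ → write c, move R, go to Q
Q | acc[_]_   read _ → write a, move L, go to P
P | ac[c]a_   read c → write c, move L, go to P
P | a[c]ca_   read c → write c, move L, go to P
P | [a]cca_   read a → write a, move R, go to R
R | a[c]ca_   read c → write c, move R, go to R
R | ac[c]a_   read c → write c, move R, go to R
R | acc[a]_   read a → write _, move R, go to Q
Q | acc_[_]   read _ → write a, move L, go to P
P | acc[_]a   read _ → write b, move L, go to P
P | ac[c]ba   read c → write c, move L, go to P
P | a[c]cba   read c → write c, move L, go to P
P | [a]ccba   read a → write a, move R, go to R
R | a[c]cba   read c → write c, move R, go to R
R | ac[c]ba   read c → write c, move R, go to R
R | acc[b]a   read b → write a, move L, go to R
R | ac[c]aa   read c → write c, move R, go to R
R | acc[a]a   read a → write _, move R, go to Q
Q | acc_[a]
At halt the head is at cell 4.

4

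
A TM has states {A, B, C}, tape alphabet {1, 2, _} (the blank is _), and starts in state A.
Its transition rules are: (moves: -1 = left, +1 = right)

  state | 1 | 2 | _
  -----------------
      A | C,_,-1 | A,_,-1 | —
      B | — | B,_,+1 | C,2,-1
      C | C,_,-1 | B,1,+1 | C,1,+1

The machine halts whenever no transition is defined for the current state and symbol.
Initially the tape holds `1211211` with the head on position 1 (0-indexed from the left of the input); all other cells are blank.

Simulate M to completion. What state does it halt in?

B

state=A head=1 tape=___1[2]11211   (A,2)→(A,_,-1)
state=A head=0 tape=___[1]_11211   (A,1)→(C,_,-1)
state=C head=-1 tape=__[_]__11211   (C,_)→(C,1,+1)
state=C head=0 tape=__1[_]_11211   (C,_)→(C,1,+1)
state=C head=1 tape=__11[_]11211   (C,_)→(C,1,+1)
state=C head=2 tape=__111[1]1211   (C,1)→(C,_,-1)
state=C head=1 tape=__11[1]_1211   (C,1)→(C,_,-1)
state=C head=0 tape=__1[1]__1211   (C,1)→(C,_,-1)
state=C head=-1 tape=__[1]___1211   (C,1)→(C,_,-1)
state=C head=-2 tape=_[_]____1211   (C,_)→(C,1,+1)
state=C head=-1 tape=_1[_]___1211   (C,_)→(C,1,+1)
state=C head=0 tape=_11[_]__1211   (C,_)→(C,1,+1)
state=C head=1 tape=_111[_]_1211   (C,_)→(C,1,+1)
state=C head=2 tape=_1111[_]1211   (C,_)→(C,1,+1)
state=C head=3 tape=_11111[1]211   (C,1)→(C,_,-1)
state=C head=2 tape=_1111[1]_211   (C,1)→(C,_,-1)
state=C head=1 tape=_111[1]__211   (C,1)→(C,_,-1)
state=C head=0 tape=_11[1]___211   (C,1)→(C,_,-1)
state=C head=-1 tape=_1[1]____211   (C,1)→(C,_,-1)
state=C head=-2 tape=_[1]_____211   (C,1)→(C,_,-1)
state=C head=-3 tape=[_]______211   (C,_)→(C,1,+1)
state=C head=-2 tape=1[_]_____211   (C,_)→(C,1,+1)
state=C head=-1 tape=11[_]____211   (C,_)→(C,1,+1)
state=C head=0 tape=111[_]___211   (C,_)→(C,1,+1)
state=C head=1 tape=1111[_]__211   (C,_)→(C,1,+1)
state=C head=2 tape=11111[_]_211   (C,_)→(C,1,+1)
state=C head=3 tape=111111[_]211   (C,_)→(C,1,+1)
state=C head=4 tape=1111111[2]11   (C,2)→(B,1,+1)
state=B head=5 tape=11111111[1]1
No transition is defined for (B, 1); M halts in state B.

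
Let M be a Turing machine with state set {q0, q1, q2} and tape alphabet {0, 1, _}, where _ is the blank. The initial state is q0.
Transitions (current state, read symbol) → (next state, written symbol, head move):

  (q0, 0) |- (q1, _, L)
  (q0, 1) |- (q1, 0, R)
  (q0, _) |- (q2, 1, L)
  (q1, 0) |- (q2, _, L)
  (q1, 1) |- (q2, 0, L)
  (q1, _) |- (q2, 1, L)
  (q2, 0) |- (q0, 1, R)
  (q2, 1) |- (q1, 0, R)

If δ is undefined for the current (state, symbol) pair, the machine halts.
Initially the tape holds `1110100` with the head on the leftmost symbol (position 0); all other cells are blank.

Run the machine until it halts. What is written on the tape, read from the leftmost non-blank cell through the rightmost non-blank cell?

q0 | _[1]110100   read 1 → write 0, move R, go to q1
q1 | _0[1]10100   read 1 → write 0, move L, go to q2
q2 | _[0]010100   read 0 → write 1, move R, go to q0
q0 | _1[0]10100   read 0 → write _, move L, go to q1
q1 | _[1]_10100   read 1 → write 0, move L, go to q2
q2 | [_]0_10100
The non-blank tape span at halt is 0_10100.

0_10100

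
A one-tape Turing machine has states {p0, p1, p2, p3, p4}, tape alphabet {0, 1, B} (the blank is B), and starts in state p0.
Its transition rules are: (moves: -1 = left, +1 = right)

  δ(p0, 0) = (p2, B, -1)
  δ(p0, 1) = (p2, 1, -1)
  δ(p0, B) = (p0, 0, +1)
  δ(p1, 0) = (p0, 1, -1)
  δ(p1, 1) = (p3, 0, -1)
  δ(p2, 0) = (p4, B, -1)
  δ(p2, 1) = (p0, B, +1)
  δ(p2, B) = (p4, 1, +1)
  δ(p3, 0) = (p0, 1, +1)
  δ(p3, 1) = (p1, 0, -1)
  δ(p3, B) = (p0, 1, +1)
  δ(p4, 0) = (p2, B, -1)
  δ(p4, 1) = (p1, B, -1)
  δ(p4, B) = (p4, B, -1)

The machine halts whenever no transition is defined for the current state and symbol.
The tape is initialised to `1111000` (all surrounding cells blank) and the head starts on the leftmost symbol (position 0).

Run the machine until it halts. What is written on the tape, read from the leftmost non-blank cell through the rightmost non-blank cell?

state=p0 head=0 tape=BBB[1]111000   (p0,1)→(p2,1,-1)
state=p2 head=-1 tape=BB[B]1111000   (p2,B)→(p4,1,+1)
state=p4 head=0 tape=BB1[1]111000   (p4,1)→(p1,B,-1)
state=p1 head=-1 tape=BB[1]B111000   (p1,1)→(p3,0,-1)
state=p3 head=-2 tape=B[B]0B111000   (p3,B)→(p0,1,+1)
state=p0 head=-1 tape=B1[0]B111000   (p0,0)→(p2,B,-1)
state=p2 head=-2 tape=B[1]BB111000   (p2,1)→(p0,B,+1)
state=p0 head=-1 tape=BB[B]B111000   (p0,B)→(p0,0,+1)
state=p0 head=0 tape=BB0[B]111000   (p0,B)→(p0,0,+1)
state=p0 head=1 tape=BB00[1]11000   (p0,1)→(p2,1,-1)
state=p2 head=0 tape=BB0[0]111000   (p2,0)→(p4,B,-1)
state=p4 head=-1 tape=BB[0]B111000   (p4,0)→(p2,B,-1)
state=p2 head=-2 tape=B[B]BB111000   (p2,B)→(p4,1,+1)
state=p4 head=-1 tape=B1[B]B111000   (p4,B)→(p4,B,-1)
state=p4 head=-2 tape=B[1]BB111000   (p4,1)→(p1,B,-1)
state=p1 head=-3 tape=[B]BBB111000
The non-blank tape span at halt is 111000.

111000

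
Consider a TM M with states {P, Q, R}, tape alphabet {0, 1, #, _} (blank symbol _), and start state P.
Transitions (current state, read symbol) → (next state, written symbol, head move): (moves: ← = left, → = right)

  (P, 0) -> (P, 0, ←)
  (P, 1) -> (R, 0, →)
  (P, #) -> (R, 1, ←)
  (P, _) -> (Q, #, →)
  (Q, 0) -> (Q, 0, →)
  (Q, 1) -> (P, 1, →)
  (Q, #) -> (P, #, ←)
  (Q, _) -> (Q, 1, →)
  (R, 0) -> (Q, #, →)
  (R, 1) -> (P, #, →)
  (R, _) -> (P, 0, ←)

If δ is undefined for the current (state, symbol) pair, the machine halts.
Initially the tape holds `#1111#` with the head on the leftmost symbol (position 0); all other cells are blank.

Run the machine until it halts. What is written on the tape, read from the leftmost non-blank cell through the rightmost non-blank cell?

#010#0#1

P | __[#]1111#   read # → write 1, move ←, go to R
R | _[_]11111#   read _ → write 0, move ←, go to P
P | [_]011111#   read _ → write #, move →, go to Q
Q | #[0]11111#   read 0 → write 0, move →, go to Q
Q | #0[1]1111#   read 1 → write 1, move →, go to P
P | #01[1]111#   read 1 → write 0, move →, go to R
R | #010[1]11#   read 1 → write #, move →, go to P
P | #010#[1]1#   read 1 → write 0, move →, go to R
R | #010#0[1]#   read 1 → write #, move →, go to P
P | #010#0#[#]   read # → write 1, move ←, go to R
R | #010#0[#]1
The non-blank tape span at halt is #010#0#1.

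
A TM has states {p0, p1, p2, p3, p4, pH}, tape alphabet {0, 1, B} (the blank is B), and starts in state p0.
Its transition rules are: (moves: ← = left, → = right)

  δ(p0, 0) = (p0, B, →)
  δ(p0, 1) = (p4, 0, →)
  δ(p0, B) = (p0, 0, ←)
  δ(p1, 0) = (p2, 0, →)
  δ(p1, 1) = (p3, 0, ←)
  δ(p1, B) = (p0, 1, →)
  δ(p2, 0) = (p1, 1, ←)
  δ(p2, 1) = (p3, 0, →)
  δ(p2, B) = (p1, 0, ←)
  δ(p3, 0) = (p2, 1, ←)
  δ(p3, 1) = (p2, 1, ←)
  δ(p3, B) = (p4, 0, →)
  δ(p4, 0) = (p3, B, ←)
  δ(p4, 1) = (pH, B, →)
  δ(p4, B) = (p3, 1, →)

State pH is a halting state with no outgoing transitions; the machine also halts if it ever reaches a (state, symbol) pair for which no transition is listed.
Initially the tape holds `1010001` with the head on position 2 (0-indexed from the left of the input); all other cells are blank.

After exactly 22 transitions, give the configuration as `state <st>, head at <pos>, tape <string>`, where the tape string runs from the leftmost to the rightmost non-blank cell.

state p2, head at 0, tape 1B0111B001

p0 | BBB10[1]0001   read 1 → write 0, move →, go to p4
p4 | BBB100[0]001   read 0 → write B, move ←, go to p3
p3 | BBB10[0]B001   read 0 → write 1, move ←, go to p2
p2 | BBB1[0]1B001   read 0 → write 1, move ←, go to p1
p1 | BBB[1]11B001   read 1 → write 0, move ←, go to p3
p3 | BB[B]011B001   read B → write 0, move →, go to p4
p4 | BB0[0]11B001   read 0 → write B, move ←, go to p3
p3 | BB[0]B11B001   read 0 → write 1, move ←, go to p2
p2 | B[B]1B11B001   read B → write 0, move ←, go to p1
p1 | [B]01B11B001   read B → write 1, move →, go to p0
p0 | 1[0]1B11B001   read 0 → write B, move →, go to p0
p0 | 1B[1]B11B001   read 1 → write 0, move →, go to p4
p4 | 1B0[B]11B001   read B → write 1, move →, go to p3
p3 | 1B01[1]1B001   read 1 → write 1, move ←, go to p2
p2 | 1B0[1]11B001   read 1 → write 0, move →, go to p3
p3 | 1B00[1]1B001   read 1 → write 1, move ←, go to p2
p2 | 1B0[0]11B001   read 0 → write 1, move ←, go to p1
p1 | 1B[0]111B001   read 0 → write 0, move →, go to p2
p2 | 1B0[1]11B001   read 1 → write 0, move →, go to p3
p3 | 1B00[1]1B001   read 1 → write 1, move ←, go to p2
p2 | 1B0[0]11B001   read 0 → write 1, move ←, go to p1
p1 | 1B[0]111B001   read 0 → write 0, move →, go to p2
p2 | 1B0[1]11B001
After 22 steps: state p2, head at 0, tape 1B0111B001.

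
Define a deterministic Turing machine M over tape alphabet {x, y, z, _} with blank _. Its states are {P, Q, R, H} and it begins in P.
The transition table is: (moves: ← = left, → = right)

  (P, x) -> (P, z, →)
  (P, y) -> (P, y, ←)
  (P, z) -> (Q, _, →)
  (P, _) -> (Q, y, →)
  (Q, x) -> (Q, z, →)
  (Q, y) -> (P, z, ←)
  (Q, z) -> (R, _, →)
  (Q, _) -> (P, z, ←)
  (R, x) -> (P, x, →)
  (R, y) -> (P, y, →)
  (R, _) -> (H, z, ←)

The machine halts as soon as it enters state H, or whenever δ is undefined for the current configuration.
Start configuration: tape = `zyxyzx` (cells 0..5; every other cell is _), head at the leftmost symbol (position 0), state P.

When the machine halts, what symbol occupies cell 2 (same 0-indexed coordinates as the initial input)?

y

state=P head=0 tape=[z]yxyzx   (P,z)→(Q,_,→)
state=Q head=1 tape=_[y]xyzx   (Q,y)→(P,z,←)
state=P head=0 tape=[_]zxyzx   (P,_)→(Q,y,→)
state=Q head=1 tape=y[z]xyzx   (Q,z)→(R,_,→)
state=R head=2 tape=y_[x]yzx   (R,x)→(P,x,→)
state=P head=3 tape=y_x[y]zx   (P,y)→(P,y,←)
state=P head=2 tape=y_[x]yzx   (P,x)→(P,z,→)
state=P head=3 tape=y_z[y]zx   (P,y)→(P,y,←)
state=P head=2 tape=y_[z]yzx   (P,z)→(Q,_,→)
state=Q head=3 tape=y__[y]zx   (Q,y)→(P,z,←)
state=P head=2 tape=y_[_]zzx   (P,_)→(Q,y,→)
state=Q head=3 tape=y_y[z]zx   (Q,z)→(R,_,→)
state=R head=4 tape=y_y_[z]x
Cell 2 holds y when M halts.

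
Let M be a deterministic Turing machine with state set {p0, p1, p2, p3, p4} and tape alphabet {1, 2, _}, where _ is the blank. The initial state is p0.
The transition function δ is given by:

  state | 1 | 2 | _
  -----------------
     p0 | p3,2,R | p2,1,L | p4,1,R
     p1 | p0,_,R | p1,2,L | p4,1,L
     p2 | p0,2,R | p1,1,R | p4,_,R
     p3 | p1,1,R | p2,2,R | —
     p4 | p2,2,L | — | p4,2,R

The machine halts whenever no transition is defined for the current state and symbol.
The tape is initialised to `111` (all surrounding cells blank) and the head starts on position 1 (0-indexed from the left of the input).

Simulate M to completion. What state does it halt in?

p0 | 1[1]1_   read 1 → write 2, move R, go to p3
p3 | 12[1]_   read 1 → write 1, move R, go to p1
p1 | 121[_]   read _ → write 1, move L, go to p4
p4 | 12[1]1   read 1 → write 2, move L, go to p2
p2 | 1[2]21   read 2 → write 1, move R, go to p1
p1 | 11[2]1   read 2 → write 2, move L, go to p1
p1 | 1[1]21   read 1 → write _, move R, go to p0
p0 | 1_[2]1   read 2 → write 1, move L, go to p2
p2 | 1[_]11   read _ → write _, move R, go to p4
p4 | 1_[1]1   read 1 → write 2, move L, go to p2
p2 | 1[_]21   read _ → write _, move R, go to p4
p4 | 1_[2]1
No transition is defined for (p4, 2); M halts in state p4.

p4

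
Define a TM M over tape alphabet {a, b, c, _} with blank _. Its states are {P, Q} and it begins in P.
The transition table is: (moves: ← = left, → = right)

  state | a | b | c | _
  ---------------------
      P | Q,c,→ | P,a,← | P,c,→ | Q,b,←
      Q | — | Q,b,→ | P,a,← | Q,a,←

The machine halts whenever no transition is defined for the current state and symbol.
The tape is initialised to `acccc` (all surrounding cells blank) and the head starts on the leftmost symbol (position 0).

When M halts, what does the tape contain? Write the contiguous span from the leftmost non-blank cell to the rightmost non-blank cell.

ccccca

P | [a]cccc_   read a → write c, move →, go to Q
Q | c[c]ccc_   read c → write a, move ←, go to P
P | [c]accc_   read c → write c, move →, go to P
P | c[a]ccc_   read a → write c, move →, go to Q
Q | cc[c]cc_   read c → write a, move ←, go to P
P | c[c]acc_   read c → write c, move →, go to P
P | cc[a]cc_   read a → write c, move →, go to Q
Q | ccc[c]c_   read c → write a, move ←, go to P
P | cc[c]ac_   read c → write c, move →, go to P
P | ccc[a]c_   read a → write c, move →, go to Q
Q | cccc[c]_   read c → write a, move ←, go to P
P | ccc[c]a_   read c → write c, move →, go to P
P | cccc[a]_   read a → write c, move →, go to Q
Q | ccccc[_]   read _ → write a, move ←, go to Q
Q | cccc[c]a   read c → write a, move ←, go to P
P | ccc[c]aa   read c → write c, move →, go to P
P | cccc[a]a   read a → write c, move →, go to Q
Q | ccccc[a]
The non-blank tape span at halt is ccccca.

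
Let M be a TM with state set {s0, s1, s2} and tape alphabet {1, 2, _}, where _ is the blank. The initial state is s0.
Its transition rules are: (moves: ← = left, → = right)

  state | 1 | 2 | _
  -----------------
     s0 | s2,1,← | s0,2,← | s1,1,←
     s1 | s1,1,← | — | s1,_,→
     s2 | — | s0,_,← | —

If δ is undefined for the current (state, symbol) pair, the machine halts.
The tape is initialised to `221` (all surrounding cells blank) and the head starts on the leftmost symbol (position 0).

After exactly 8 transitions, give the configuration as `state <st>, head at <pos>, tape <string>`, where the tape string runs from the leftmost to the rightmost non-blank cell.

s0 | __[2]21   read 2 → write 2, move ←, go to s0
s0 | _[_]221   read _ → write 1, move ←, go to s1
s1 | [_]1221   read _ → write _, move →, go to s1
s1 | _[1]221   read 1 → write 1, move ←, go to s1
s1 | [_]1221   read _ → write _, move →, go to s1
s1 | _[1]221   read 1 → write 1, move ←, go to s1
s1 | [_]1221   read _ → write _, move →, go to s1
s1 | _[1]221   read 1 → write 1, move ←, go to s1
s1 | [_]1221
After 8 steps: state s1, head at -2, tape 1221.

state s1, head at -2, tape 1221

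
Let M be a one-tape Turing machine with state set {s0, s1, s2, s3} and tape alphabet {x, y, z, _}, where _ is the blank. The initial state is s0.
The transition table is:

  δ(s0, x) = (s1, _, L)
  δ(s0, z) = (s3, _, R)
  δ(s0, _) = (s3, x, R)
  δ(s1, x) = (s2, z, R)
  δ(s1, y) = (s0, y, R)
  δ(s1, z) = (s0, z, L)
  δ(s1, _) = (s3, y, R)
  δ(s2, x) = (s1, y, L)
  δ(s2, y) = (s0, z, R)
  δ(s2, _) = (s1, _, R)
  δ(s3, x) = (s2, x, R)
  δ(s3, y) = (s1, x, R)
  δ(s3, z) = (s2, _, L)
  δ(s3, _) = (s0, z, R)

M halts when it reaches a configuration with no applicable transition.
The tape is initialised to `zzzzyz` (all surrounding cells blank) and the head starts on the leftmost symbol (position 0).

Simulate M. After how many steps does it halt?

26

s0 | _[z]zzzyz   read z → write _, move R, go to s3
s3 | __[z]zzyz   read z → write _, move L, go to s2
s2 | _[_]_zzyz   read _ → write _, move R, go to s1
s1 | __[_]zzyz   read _ → write y, move R, go to s3
s3 | __y[z]zyz   read z → write _, move L, go to s2
s2 | __[y]_zyz   read y → write z, move R, go to s0
s0 | __z[_]zyz   read _ → write x, move R, go to s3
s3 | __zx[z]yz   read z → write _, move L, go to s2
s2 | __z[x]_yz   read x → write y, move L, go to s1
s1 | __[z]y_yz   read z → write z, move L, go to s0
s0 | _[_]zy_yz   read _ → write x, move R, go to s3
s3 | _x[z]y_yz   read z → write _, move L, go to s2
s2 | _[x]_y_yz   read x → write y, move L, go to s1
s1 | [_]y_y_yz   read _ → write y, move R, go to s3
s3 | y[y]_y_yz   read y → write x, move R, go to s1
s1 | yx[_]y_yz   read _ → write y, move R, go to s3
s3 | yxy[y]_yz   read y → write x, move R, go to s1
s1 | yxyx[_]yz   read _ → write y, move R, go to s3
s3 | yxyxy[y]z   read y → write x, move R, go to s1
s1 | yxyxyx[z]   read z → write z, move L, go to s0
s0 | yxyxy[x]z   read x → write _, move L, go to s1
s1 | yxyx[y]_z   read y → write y, move R, go to s0
s0 | yxyxy[_]z   read _ → write x, move R, go to s3
s3 | yxyxyx[z]   read z → write _, move L, go to s2
s2 | yxyxy[x]_   read x → write y, move L, go to s1
s1 | yxyx[y]y_   read y → write y, move R, go to s0
s0 | yxyxy[y]_
M halts after 26 transitions.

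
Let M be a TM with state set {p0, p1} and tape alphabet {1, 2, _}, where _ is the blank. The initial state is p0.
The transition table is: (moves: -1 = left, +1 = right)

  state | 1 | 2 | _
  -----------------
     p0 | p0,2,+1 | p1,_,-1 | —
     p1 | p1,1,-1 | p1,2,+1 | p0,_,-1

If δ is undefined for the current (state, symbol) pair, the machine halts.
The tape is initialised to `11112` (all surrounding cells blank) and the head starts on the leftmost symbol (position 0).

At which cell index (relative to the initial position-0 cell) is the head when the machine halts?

state=p0 head=0 tape=__[1]1112   (p0,1)→(p0,2,+1)
state=p0 head=1 tape=__2[1]112   (p0,1)→(p0,2,+1)
state=p0 head=2 tape=__22[1]12   (p0,1)→(p0,2,+1)
state=p0 head=3 tape=__222[1]2   (p0,1)→(p0,2,+1)
state=p0 head=4 tape=__2222[2]   (p0,2)→(p1,_,-1)
state=p1 head=3 tape=__222[2]_   (p1,2)→(p1,2,+1)
state=p1 head=4 tape=__2222[_]   (p1,_)→(p0,_,-1)
state=p0 head=3 tape=__222[2]_   (p0,2)→(p1,_,-1)
state=p1 head=2 tape=__22[2]__   (p1,2)→(p1,2,+1)
state=p1 head=3 tape=__222[_]_   (p1,_)→(p0,_,-1)
state=p0 head=2 tape=__22[2]__   (p0,2)→(p1,_,-1)
state=p1 head=1 tape=__2[2]___   (p1,2)→(p1,2,+1)
state=p1 head=2 tape=__22[_]__   (p1,_)→(p0,_,-1)
state=p0 head=1 tape=__2[2]___   (p0,2)→(p1,_,-1)
state=p1 head=0 tape=__[2]____   (p1,2)→(p1,2,+1)
state=p1 head=1 tape=__2[_]___   (p1,_)→(p0,_,-1)
state=p0 head=0 tape=__[2]____   (p0,2)→(p1,_,-1)
state=p1 head=-1 tape=_[_]_____   (p1,_)→(p0,_,-1)
state=p0 head=-2 tape=[_]______
At halt the head is at cell -2.

-2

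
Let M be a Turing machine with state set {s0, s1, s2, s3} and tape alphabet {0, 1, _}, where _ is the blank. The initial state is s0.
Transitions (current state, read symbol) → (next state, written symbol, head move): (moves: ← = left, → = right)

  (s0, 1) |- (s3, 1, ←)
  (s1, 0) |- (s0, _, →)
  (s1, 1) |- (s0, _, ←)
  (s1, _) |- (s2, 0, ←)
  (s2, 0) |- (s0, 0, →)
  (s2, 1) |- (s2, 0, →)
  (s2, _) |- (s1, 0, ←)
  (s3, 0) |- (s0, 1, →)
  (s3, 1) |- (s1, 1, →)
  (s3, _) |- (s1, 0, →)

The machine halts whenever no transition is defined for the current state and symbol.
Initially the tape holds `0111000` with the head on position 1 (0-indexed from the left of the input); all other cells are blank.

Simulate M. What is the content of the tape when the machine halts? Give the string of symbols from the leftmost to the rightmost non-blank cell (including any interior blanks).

0__11000

s0 | _0[1]11000   read 1 → write 1, move ←, go to s3
s3 | _[0]111000   read 0 → write 1, move →, go to s0
s0 | _1[1]11000   read 1 → write 1, move ←, go to s3
s3 | _[1]111000   read 1 → write 1, move →, go to s1
s1 | _1[1]11000   read 1 → write _, move ←, go to s0
s0 | _[1]_11000   read 1 → write 1, move ←, go to s3
s3 | [_]1_11000   read _ → write 0, move →, go to s1
s1 | 0[1]_11000   read 1 → write _, move ←, go to s0
s0 | [0]__11000
The non-blank tape span at halt is 0__11000.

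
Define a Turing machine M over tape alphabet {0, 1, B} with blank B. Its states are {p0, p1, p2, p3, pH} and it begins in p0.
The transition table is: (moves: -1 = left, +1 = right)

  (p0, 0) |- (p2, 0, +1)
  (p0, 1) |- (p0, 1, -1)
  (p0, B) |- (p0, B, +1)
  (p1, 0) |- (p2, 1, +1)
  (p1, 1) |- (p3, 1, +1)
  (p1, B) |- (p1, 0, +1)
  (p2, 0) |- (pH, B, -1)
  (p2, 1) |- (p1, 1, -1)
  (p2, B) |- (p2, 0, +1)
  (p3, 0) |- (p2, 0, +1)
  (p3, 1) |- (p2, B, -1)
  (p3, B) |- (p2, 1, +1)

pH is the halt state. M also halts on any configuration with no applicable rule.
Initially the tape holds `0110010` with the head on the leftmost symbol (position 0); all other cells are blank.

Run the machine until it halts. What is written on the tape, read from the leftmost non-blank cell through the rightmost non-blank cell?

01100B010

p0 | BB[0]110010   read 0 → write 0, move +1, go to p2
p2 | BB0[1]10010   read 1 → write 1, move -1, go to p1
p1 | BB[0]110010   read 0 → write 1, move +1, go to p2
p2 | BB1[1]10010   read 1 → write 1, move -1, go to p1
p1 | BB[1]110010   read 1 → write 1, move +1, go to p3
p3 | BB1[1]10010   read 1 → write B, move -1, go to p2
p2 | BB[1]B10010   read 1 → write 1, move -1, go to p1
p1 | B[B]1B10010   read B → write 0, move +1, go to p1
p1 | B0[1]B10010   read 1 → write 1, move +1, go to p3
p3 | B01[B]10010   read B → write 1, move +1, go to p2
p2 | B011[1]0010   read 1 → write 1, move -1, go to p1
p1 | B01[1]10010   read 1 → write 1, move +1, go to p3
p3 | B011[1]0010   read 1 → write B, move -1, go to p2
p2 | B01[1]B0010   read 1 → write 1, move -1, go to p1
p1 | B0[1]1B0010   read 1 → write 1, move +1, go to p3
p3 | B01[1]B0010   read 1 → write B, move -1, go to p2
p2 | B0[1]BB0010   read 1 → write 1, move -1, go to p1
p1 | B[0]1BB0010   read 0 → write 1, move +1, go to p2
p2 | B1[1]BB0010   read 1 → write 1, move -1, go to p1
p1 | B[1]1BB0010   read 1 → write 1, move +1, go to p3
p3 | B1[1]BB0010   read 1 → write B, move -1, go to p2
p2 | B[1]BBB0010   read 1 → write 1, move -1, go to p1
p1 | [B]1BBB0010   read B → write 0, move +1, go to p1
p1 | 0[1]BBB0010   read 1 → write 1, move +1, go to p3
p3 | 01[B]BB0010   read B → write 1, move +1, go to p2
p2 | 011[B]B0010   read B → write 0, move +1, go to p2
p2 | 0110[B]0010   read B → write 0, move +1, go to p2
p2 | 01100[0]010   read 0 → write B, move -1, go to pH
pH | 0110[0]B010
The non-blank tape span at halt is 01100B010.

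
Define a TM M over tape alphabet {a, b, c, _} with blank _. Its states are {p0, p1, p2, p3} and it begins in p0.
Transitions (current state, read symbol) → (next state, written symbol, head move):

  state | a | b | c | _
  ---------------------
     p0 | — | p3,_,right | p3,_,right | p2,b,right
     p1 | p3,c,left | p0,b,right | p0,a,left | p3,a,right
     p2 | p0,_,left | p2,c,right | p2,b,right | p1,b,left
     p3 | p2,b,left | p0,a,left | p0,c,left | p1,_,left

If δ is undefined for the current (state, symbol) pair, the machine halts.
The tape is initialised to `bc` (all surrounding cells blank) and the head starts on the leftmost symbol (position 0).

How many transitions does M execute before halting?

state=p0 head=0 tape=_[b]c__   (p0,b)→(p3,_,right)
state=p3 head=1 tape=__[c]__   (p3,c)→(p0,c,left)
state=p0 head=0 tape=_[_]c__   (p0,_)→(p2,b,right)
state=p2 head=1 tape=_b[c]__   (p2,c)→(p2,b,right)
state=p2 head=2 tape=_bb[_]_   (p2,_)→(p1,b,left)
state=p1 head=1 tape=_b[b]b_   (p1,b)→(p0,b,right)
state=p0 head=2 tape=_bb[b]_   (p0,b)→(p3,_,right)
state=p3 head=3 tape=_bb_[_]   (p3,_)→(p1,_,left)
state=p1 head=2 tape=_bb[_]_   (p1,_)→(p3,a,right)
state=p3 head=3 tape=_bba[_]   (p3,_)→(p1,_,left)
state=p1 head=2 tape=_bb[a]_   (p1,a)→(p3,c,left)
state=p3 head=1 tape=_b[b]c_   (p3,b)→(p0,a,left)
state=p0 head=0 tape=_[b]ac_   (p0,b)→(p3,_,right)
state=p3 head=1 tape=__[a]c_   (p3,a)→(p2,b,left)
state=p2 head=0 tape=_[_]bc_   (p2,_)→(p1,b,left)
state=p1 head=-1 tape=[_]bbc_   (p1,_)→(p3,a,right)
state=p3 head=0 tape=a[b]bc_   (p3,b)→(p0,a,left)
state=p0 head=-1 tape=[a]abc_
M halts after 17 transitions.

17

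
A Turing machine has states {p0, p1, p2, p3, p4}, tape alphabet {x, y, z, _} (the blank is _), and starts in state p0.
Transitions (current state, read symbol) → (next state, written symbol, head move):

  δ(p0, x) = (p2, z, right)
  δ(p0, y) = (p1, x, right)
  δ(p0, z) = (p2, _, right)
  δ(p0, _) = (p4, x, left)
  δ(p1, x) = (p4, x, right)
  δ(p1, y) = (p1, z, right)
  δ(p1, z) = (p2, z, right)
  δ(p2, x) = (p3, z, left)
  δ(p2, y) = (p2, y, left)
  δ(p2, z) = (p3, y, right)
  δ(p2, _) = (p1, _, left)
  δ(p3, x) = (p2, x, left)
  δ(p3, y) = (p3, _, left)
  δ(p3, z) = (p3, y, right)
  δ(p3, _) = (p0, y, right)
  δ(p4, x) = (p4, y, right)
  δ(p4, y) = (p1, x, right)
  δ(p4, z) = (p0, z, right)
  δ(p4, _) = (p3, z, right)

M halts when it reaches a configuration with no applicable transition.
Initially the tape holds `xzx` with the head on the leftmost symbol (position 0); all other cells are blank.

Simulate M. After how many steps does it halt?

p0 | ___[x]zx   read x → write z, move right, go to p2
p2 | ___z[z]x   read z → write y, move right, go to p3
p3 | ___zy[x]   read x → write x, move left, go to p2
p2 | ___z[y]x   read y → write y, move left, go to p2
p2 | ___[z]yx   read z → write y, move right, go to p3
p3 | ___y[y]x   read y → write _, move left, go to p3
p3 | ___[y]_x   read y → write _, move left, go to p3
p3 | __[_]__x   read _ → write y, move right, go to p0
p0 | __y[_]_x   read _ → write x, move left, go to p4
p4 | __[y]x_x   read y → write x, move right, go to p1
p1 | __x[x]_x   read x → write x, move right, go to p4
p4 | __xx[_]x   read _ → write z, move right, go to p3
p3 | __xxz[x]   read x → write x, move left, go to p2
p2 | __xx[z]x   read z → write y, move right, go to p3
p3 | __xxy[x]   read x → write x, move left, go to p2
p2 | __xx[y]x   read y → write y, move left, go to p2
p2 | __x[x]yx   read x → write z, move left, go to p3
p3 | __[x]zyx   read x → write x, move left, go to p2
p2 | _[_]xzyx   read _ → write _, move left, go to p1
p1 | [_]_xzyx
M halts after 19 transitions.

19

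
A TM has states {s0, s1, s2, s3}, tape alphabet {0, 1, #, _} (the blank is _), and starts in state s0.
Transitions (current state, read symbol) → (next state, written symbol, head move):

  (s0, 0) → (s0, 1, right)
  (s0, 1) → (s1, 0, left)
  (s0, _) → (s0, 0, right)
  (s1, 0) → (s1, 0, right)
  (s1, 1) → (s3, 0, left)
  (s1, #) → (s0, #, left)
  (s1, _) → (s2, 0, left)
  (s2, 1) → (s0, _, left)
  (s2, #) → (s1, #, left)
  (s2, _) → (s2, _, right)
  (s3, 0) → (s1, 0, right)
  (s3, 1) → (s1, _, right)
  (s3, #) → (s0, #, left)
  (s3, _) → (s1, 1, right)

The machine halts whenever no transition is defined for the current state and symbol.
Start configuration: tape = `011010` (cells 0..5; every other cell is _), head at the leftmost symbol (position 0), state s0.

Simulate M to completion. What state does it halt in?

state=s0 head=0 tape=_[0]11010_   (s0,0)→(s0,1,right)
state=s0 head=1 tape=_1[1]1010_   (s0,1)→(s1,0,left)
state=s1 head=0 tape=_[1]01010_   (s1,1)→(s3,0,left)
state=s3 head=-1 tape=[_]001010_   (s3,_)→(s1,1,right)
state=s1 head=0 tape=1[0]01010_   (s1,0)→(s1,0,right)
state=s1 head=1 tape=10[0]1010_   (s1,0)→(s1,0,right)
state=s1 head=2 tape=100[1]010_   (s1,1)→(s3,0,left)
state=s3 head=1 tape=10[0]0010_   (s3,0)→(s1,0,right)
state=s1 head=2 tape=100[0]010_   (s1,0)→(s1,0,right)
state=s1 head=3 tape=1000[0]10_   (s1,0)→(s1,0,right)
state=s1 head=4 tape=10000[1]0_   (s1,1)→(s3,0,left)
state=s3 head=3 tape=1000[0]00_   (s3,0)→(s1,0,right)
state=s1 head=4 tape=10000[0]0_   (s1,0)→(s1,0,right)
state=s1 head=5 tape=100000[0]_   (s1,0)→(s1,0,right)
state=s1 head=6 tape=1000000[_]   (s1,_)→(s2,0,left)
state=s2 head=5 tape=100000[0]0
No transition is defined for (s2, 0); M halts in state s2.

s2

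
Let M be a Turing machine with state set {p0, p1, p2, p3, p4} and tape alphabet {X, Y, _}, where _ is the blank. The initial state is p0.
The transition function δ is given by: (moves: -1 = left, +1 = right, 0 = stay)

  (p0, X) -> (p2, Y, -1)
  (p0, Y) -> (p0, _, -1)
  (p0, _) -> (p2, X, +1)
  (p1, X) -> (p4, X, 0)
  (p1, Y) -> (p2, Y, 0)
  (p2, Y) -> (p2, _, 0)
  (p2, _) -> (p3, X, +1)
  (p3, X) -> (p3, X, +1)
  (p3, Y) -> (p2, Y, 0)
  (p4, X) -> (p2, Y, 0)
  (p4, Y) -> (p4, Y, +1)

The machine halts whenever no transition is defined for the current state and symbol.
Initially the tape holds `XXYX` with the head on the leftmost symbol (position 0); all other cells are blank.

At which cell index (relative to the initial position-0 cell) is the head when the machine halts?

4

p0 | _[X]XYX_   read X → write Y, move -1, go to p2
p2 | [_]YXYX_   read _ → write X, move +1, go to p3
p3 | X[Y]XYX_   read Y → write Y, move 0, go to p2
p2 | X[Y]XYX_   read Y → write _, move 0, go to p2
p2 | X[_]XYX_   read _ → write X, move +1, go to p3
p3 | XX[X]YX_   read X → write X, move +1, go to p3
p3 | XXX[Y]X_   read Y → write Y, move 0, go to p2
p2 | XXX[Y]X_   read Y → write _, move 0, go to p2
p2 | XXX[_]X_   read _ → write X, move +1, go to p3
p3 | XXXX[X]_   read X → write X, move +1, go to p3
p3 | XXXXX[_]
At halt the head is at cell 4.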